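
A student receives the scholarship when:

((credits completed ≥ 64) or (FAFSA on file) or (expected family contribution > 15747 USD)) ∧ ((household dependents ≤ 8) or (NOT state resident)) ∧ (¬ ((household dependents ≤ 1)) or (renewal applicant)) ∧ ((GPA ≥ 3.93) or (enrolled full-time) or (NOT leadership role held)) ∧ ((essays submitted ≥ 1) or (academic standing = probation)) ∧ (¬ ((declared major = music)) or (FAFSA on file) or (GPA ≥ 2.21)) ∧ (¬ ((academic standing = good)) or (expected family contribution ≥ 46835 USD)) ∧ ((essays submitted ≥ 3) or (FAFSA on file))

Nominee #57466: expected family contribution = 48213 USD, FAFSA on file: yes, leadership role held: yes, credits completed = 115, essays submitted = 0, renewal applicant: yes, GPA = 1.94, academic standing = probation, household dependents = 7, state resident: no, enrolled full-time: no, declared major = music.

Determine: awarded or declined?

Atomic conditions:
  credits completed ≥ 64: 115 ≥ 64 is true
  FAFSA on file: yes → true
  expected family contribution > 15747 USD: 48213 > 15747 is true
  household dependents ≤ 8: 7 ≤ 8 is true
  NOT state resident: no → true
  household dependents ≤ 1: 7 ≤ 1 is false
  renewal applicant: yes → true
  GPA ≥ 3.93: 1.94 ≥ 3.93 is false
  enrolled full-time: no → false
  NOT leadership role held: yes → false
  essays submitted ≥ 1: 0 ≥ 1 is false
  academic standing = probation: probation == probation is true
  declared major = music: music == music is true
  GPA ≥ 2.21: 1.94 ≥ 2.21 is false
  academic standing = good: probation == good is false
  expected family contribution ≥ 46835 USD: 48213 ≥ 46835 is true
  essays submitted ≥ 3: 0 ≥ 3 is false
Combine:
[1] true OR true OR true = true
[2] true OR true = true
[3.1] NOT false = true
[3] true OR true = true
[4] false OR false OR false = false
[5] false OR true = true
[6.1] NOT true = false
[6] false OR true OR false = true
[7.1] NOT false = true
[7] true OR true = true
[8] false OR true = true
[root] true AND true AND true AND false AND true AND true AND true AND true = false
Overall: false → declined

Declined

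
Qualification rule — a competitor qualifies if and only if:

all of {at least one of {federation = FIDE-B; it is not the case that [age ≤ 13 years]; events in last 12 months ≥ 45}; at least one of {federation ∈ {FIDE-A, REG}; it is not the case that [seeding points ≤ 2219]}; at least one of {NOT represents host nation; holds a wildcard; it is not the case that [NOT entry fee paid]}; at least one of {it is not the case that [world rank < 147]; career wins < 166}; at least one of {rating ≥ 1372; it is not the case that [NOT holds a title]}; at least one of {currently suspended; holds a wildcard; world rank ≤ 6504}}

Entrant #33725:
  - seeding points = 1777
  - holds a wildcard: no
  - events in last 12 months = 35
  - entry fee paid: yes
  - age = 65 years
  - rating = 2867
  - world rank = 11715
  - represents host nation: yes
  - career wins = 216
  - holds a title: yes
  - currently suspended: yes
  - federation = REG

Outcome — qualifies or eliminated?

Atomic conditions:
  federation = FIDE-B: REG == FIDE-B is false
  age ≤ 13 years: 65 ≤ 13 is false
  events in last 12 months ≥ 45: 35 ≥ 45 is false
  federation ∈ {FIDE-A, REG}: REG is in the set → true
  seeding points ≤ 2219: 1777 ≤ 2219 is true
  NOT represents host nation: yes → false
  holds a wildcard: no → false
  NOT entry fee paid: yes → false
  world rank < 147: 11715 < 147 is false
  career wins < 166: 216 < 166 is false
  rating ≥ 1372: 2867 ≥ 1372 is true
  NOT holds a title: yes → false
  currently suspended: yes → true
  world rank ≤ 6504: 11715 ≤ 6504 is false
Combine:
[1.2] NOT false = true
[1] false OR true OR false = true
[2.2] NOT true = false
[2] true OR false = true
[3.3] NOT false = true
[3] false OR false OR true = true
[4.1] NOT false = true
[4] true OR false = true
[5.2] NOT false = true
[5] true OR true = true
[6] true OR false OR false = true
[root] true AND true AND true AND true AND true AND true = true
Overall: true → qualifies

Qualifies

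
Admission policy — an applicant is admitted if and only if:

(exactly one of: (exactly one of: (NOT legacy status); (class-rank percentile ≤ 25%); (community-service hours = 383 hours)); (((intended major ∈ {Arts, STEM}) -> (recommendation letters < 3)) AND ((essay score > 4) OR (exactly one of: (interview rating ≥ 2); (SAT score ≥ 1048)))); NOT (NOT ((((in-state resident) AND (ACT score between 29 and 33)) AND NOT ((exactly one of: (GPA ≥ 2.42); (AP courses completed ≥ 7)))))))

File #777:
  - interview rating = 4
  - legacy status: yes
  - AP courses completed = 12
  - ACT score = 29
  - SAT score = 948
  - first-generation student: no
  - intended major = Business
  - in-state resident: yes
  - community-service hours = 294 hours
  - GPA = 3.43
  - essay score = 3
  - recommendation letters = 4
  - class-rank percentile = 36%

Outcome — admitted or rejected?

Atomic conditions:
  NOT legacy status: yes → false
  class-rank percentile ≤ 25%: 36 ≤ 25 is false
  community-service hours = 383 hours: 294 == 383 is false
  intended major ∈ {Arts, STEM}: Business is not in the set → false
  recommendation letters < 3: 4 < 3 is false
  essay score > 4: 3 > 4 is false
  interview rating ≥ 2: 4 ≥ 2 is true
  SAT score ≥ 1048: 948 ≥ 1048 is false
  in-state resident: yes → true
  ACT score between 29 and 33: 29 in [29, 33] is true
  GPA ≥ 2.42: 3.43 ≥ 2.42 is true
  AP courses completed ≥ 7: 12 ≥ 7 is true
Combine:
[1] exactly-one(false, false, false) = false
[2.1] false → false (antecedent false ⇒ implication holds) = true
[2.2.2] exactly-one(true, false) = true
[2.2] false OR true = true
[2] true AND true = true
[3.1.1.1] true AND true = true
[3.1.1.2.1] exactly-one(true, true) = false
[3.1.1.2] NOT false = true
[3.1.1] true AND true = true
[3.1] NOT true = false
[3] NOT false = true
[root] exactly-one(false, true, true) = false
Overall: false → rejected

Rejected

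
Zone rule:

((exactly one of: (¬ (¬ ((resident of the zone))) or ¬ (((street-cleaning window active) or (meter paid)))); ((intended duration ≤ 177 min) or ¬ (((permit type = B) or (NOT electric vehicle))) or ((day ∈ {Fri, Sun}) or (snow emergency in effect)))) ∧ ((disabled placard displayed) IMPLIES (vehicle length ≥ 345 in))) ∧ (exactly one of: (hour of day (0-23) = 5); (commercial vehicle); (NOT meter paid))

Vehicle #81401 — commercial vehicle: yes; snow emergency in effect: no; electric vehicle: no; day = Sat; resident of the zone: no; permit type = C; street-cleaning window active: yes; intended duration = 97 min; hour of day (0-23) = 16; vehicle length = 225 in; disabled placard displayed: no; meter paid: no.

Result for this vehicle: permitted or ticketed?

Ticketed

Atomic conditions:
  resident of the zone: no → false
  street-cleaning window active: yes → true
  meter paid: no → false
  intended duration ≤ 177 min: 97 ≤ 177 is true
  permit type = B: C == B is false
  NOT electric vehicle: no → true
  day ∈ {Fri, Sun}: Sat is not in the set → false
  snow emergency in effect: no → false
  disabled placard displayed: no → false
  vehicle length ≥ 345 in: 225 ≥ 345 is false
  hour of day (0-23) = 5: 16 == 5 is false
  commercial vehicle: yes → true
  NOT meter paid: no → true
Combine:
[1.1.1.1.1] NOT false = true
[1.1.1.1] NOT true = false
[1.1.1.2.1] true OR false = true
[1.1.1.2] NOT true = false
[1.1.1] false OR false = false
[1.1.2.2.1] false OR true = true
[1.1.2.2] NOT true = false
[1.1.2.3] false OR false = false
[1.1.2] true OR false OR false = true
[1.1] exactly-one(false, true) = true
[1.2] false → false (antecedent false ⇒ implication holds) = true
[1] true AND true = true
[2] exactly-one(false, true, true) = false
[root] true AND false = false
Overall: false → ticketed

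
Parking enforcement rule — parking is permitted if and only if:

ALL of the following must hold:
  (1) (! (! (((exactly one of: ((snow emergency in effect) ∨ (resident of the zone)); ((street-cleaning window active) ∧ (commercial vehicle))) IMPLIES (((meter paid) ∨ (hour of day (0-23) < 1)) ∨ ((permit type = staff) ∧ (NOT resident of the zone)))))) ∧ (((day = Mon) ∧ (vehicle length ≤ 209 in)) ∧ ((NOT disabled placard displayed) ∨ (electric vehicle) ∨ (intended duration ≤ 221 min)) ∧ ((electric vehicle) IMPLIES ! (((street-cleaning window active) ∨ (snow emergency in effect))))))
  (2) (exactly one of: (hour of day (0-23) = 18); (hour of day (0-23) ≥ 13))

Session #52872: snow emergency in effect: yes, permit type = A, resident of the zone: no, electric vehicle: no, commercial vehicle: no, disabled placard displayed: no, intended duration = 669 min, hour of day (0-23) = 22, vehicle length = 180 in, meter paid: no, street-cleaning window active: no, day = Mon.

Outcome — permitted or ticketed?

Atomic conditions:
  snow emergency in effect: yes → true
  resident of the zone: no → false
  street-cleaning window active: no → false
  commercial vehicle: no → false
  meter paid: no → false
  hour of day (0-23) < 1: 22 < 1 is false
  permit type = staff: A == staff is false
  NOT resident of the zone: no → true
  day = Mon: Mon == Mon is true
  vehicle length ≤ 209 in: 180 ≤ 209 is true
  NOT disabled placard displayed: no → true
  electric vehicle: no → false
  intended duration ≤ 221 min: 669 ≤ 221 is false
  hour of day (0-23) = 18: 22 == 18 is false
  hour of day (0-23) ≥ 13: 22 ≥ 13 is true
Combine:
[1.1.1.1.1.1] true OR false = true
[1.1.1.1.1.2] false AND false = false
[1.1.1.1.1] exactly-one(true, false) = true
[1.1.1.1.2.1] false OR false = false
[1.1.1.1.2.2] false AND true = false
[1.1.1.1.2] false OR false = false
[1.1.1.1] true → false = false
[1.1.1] NOT false = true
[1.1] NOT true = false
[1.2.1] true AND true = true
[1.2.2] true OR false OR false = true
[1.2.3.2.1] false OR true = true
[1.2.3.2] NOT true = false
[1.2.3] false → false (antecedent false ⇒ implication holds) = true
[1.2] true AND true AND true = true
[1] false AND true = false
[2] exactly-one(false, true) = true
[root] false AND true = false
Overall: false → ticketed

Ticketed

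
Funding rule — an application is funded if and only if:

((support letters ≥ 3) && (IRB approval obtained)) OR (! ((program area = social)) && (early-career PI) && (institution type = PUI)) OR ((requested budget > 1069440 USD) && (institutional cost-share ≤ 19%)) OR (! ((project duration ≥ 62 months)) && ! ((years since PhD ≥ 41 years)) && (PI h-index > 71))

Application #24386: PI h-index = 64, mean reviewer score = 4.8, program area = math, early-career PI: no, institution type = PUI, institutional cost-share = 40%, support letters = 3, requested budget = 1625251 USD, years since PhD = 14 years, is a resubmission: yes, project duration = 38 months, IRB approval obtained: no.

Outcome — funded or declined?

Atomic conditions:
  support letters ≥ 3: 3 ≥ 3 is true
  IRB approval obtained: no → false
  program area = social: math == social is false
  early-career PI: no → false
  institution type = PUI: PUI == PUI is true
  requested budget > 1069440 USD: 1625251 > 1069440 is true
  institutional cost-share ≤ 19%: 40 ≤ 19 is false
  project duration ≥ 62 months: 38 ≥ 62 is false
  years since PhD ≥ 41 years: 14 ≥ 41 is false
  PI h-index > 71: 64 > 71 is false
Combine:
[1] true AND false = false
[2.1] NOT false = true
[2] true AND false AND true = false
[3] true AND false = false
[4.1] NOT false = true
[4.2] NOT false = true
[4] true AND true AND false = false
[root] false OR false OR false OR false = false
Overall: false → declined

Declined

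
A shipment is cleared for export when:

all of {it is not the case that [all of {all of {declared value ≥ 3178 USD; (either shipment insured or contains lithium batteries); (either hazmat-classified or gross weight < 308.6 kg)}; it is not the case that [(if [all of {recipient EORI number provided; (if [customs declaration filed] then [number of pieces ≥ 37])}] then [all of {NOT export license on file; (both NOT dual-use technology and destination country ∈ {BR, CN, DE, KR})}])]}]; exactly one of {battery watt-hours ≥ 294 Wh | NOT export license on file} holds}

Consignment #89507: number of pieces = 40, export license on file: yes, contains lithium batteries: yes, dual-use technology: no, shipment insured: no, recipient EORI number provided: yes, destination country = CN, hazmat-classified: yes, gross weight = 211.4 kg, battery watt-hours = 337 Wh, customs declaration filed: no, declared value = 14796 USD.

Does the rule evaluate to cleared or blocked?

Blocked

Atomic conditions:
  declared value ≥ 3178 USD: 14796 ≥ 3178 is true
  shipment insured: no → false
  contains lithium batteries: yes → true
  hazmat-classified: yes → true
  gross weight < 308.6 kg: 211.4 < 308.6 is true
  recipient EORI number provided: yes → true
  customs declaration filed: no → false
  number of pieces ≥ 37: 40 ≥ 37 is true
  NOT export license on file: yes → false
  NOT dual-use technology: no → true
  destination country ∈ {BR, CN, DE, KR}: CN is in the set → true
  battery watt-hours ≥ 294 Wh: 337 ≥ 294 is true
Combine:
[1.1.1.2] false OR true = true
[1.1.1.3] true OR true = true
[1.1.1] true AND true AND true = true
[1.1.2.1.1.2] false → true (antecedent false ⇒ implication holds) = true
[1.1.2.1.1] true AND true = true
[1.1.2.1.2.2] true AND true = true
[1.1.2.1.2] false AND true = false
[1.1.2.1] true → false = false
[1.1.2] NOT false = true
[1.1] true AND true = true
[1] NOT true = false
[2] exactly-one(true, false) = true
[root] false AND true = false
Overall: false → blocked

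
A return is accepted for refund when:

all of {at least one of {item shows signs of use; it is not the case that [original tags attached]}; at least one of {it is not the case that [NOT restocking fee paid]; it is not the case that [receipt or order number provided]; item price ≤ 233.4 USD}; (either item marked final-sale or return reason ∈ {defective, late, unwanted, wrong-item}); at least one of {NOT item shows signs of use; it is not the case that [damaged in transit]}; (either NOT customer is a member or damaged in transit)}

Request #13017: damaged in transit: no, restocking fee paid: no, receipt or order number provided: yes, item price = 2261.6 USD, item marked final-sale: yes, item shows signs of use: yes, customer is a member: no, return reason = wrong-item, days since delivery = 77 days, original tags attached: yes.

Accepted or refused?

Refused

Atomic conditions:
  item shows signs of use: yes → true
  original tags attached: yes → true
  NOT restocking fee paid: no → true
  receipt or order number provided: yes → true
  item price ≤ 233.4 USD: 2261.6 ≤ 233.4 is false
  item marked final-sale: yes → true
  return reason ∈ {defective, late, unwanted, wrong-item}: wrong-item is in the set → true
  NOT item shows signs of use: yes → false
  damaged in transit: no → false
  NOT customer is a member: no → true
Combine:
[1.2] NOT true = false
[1] true OR false = true
[2.1] NOT true = false
[2.2] NOT true = false
[2] false OR false OR false = false
[3] true OR true = true
[4.2] NOT false = true
[4] false OR true = true
[5] true OR false = true
[root] true AND false AND true AND true AND true = false
Overall: false → refused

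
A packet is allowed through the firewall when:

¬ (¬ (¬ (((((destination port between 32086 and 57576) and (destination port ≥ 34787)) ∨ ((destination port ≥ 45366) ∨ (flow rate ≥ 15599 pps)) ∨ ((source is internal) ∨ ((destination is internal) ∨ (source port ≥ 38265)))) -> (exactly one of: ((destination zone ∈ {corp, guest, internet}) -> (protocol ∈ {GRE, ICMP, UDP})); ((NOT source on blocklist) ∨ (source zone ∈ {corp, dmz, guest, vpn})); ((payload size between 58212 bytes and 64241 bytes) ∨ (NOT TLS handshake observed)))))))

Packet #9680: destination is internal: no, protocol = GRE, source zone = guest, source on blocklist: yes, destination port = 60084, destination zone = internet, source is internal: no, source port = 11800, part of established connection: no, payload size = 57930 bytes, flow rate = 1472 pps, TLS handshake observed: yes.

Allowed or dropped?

Allowed

Atomic conditions:
  destination port between 32086 and 57576: 60084 in [32086, 57576] is false
  destination port ≥ 34787: 60084 ≥ 34787 is true
  destination port ≥ 45366: 60084 ≥ 45366 is true
  flow rate ≥ 15599 pps: 1472 ≥ 15599 is false
  source is internal: no → false
  destination is internal: no → false
  source port ≥ 38265: 11800 ≥ 38265 is false
  destination zone ∈ {corp, guest, internet}: internet is in the set → true
  protocol ∈ {GRE, ICMP, UDP}: GRE is in the set → true
  NOT source on blocklist: yes → false
  source zone ∈ {corp, dmz, guest, vpn}: guest is in the set → true
  payload size between 58212 bytes and 64241 bytes: 57930 in [58212, 64241] is false
  NOT TLS handshake observed: yes → false
Combine:
[1.1.1.1.1] false AND true = false
[1.1.1.1.2] true OR false = true
[1.1.1.1.3.2] false OR false = false
[1.1.1.1.3] false OR false = false
[1.1.1.1] false OR true OR false = true
[1.1.1.2.1] true → true = true
[1.1.1.2.2] false OR true = true
[1.1.1.2.3] false OR false = false
[1.1.1.2] exactly-one(true, true, false) = false
[1.1.1] true → false = false
[1.1] NOT false = true
[1] NOT true = false
[root] NOT false = true
Overall: true → allowed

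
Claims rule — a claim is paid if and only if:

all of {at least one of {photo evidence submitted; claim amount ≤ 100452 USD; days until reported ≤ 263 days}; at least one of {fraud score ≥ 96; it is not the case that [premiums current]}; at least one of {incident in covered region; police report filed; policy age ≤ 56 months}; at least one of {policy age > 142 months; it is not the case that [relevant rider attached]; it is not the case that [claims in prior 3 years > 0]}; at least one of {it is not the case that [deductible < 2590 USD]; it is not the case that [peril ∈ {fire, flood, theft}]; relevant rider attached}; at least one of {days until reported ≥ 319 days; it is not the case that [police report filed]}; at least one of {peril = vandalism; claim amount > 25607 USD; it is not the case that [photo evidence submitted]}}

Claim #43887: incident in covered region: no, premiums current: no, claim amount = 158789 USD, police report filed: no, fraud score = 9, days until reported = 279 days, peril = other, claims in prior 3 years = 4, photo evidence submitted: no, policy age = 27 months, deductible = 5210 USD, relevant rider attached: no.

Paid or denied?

Denied

Atomic conditions:
  photo evidence submitted: no → false
  claim amount ≤ 100452 USD: 158789 ≤ 100452 is false
  days until reported ≤ 263 days: 279 ≤ 263 is false
  fraud score ≥ 96: 9 ≥ 96 is false
  premiums current: no → false
  incident in covered region: no → false
  police report filed: no → false
  policy age ≤ 56 months: 27 ≤ 56 is true
  policy age > 142 months: 27 > 142 is false
  relevant rider attached: no → false
  claims in prior 3 years > 0: 4 > 0 is true
  deductible < 2590 USD: 5210 < 2590 is false
  peril ∈ {fire, flood, theft}: other is not in the set → false
  days until reported ≥ 319 days: 279 ≥ 319 is false
  peril = vandalism: other == vandalism is false
  claim amount > 25607 USD: 158789 > 25607 is true
Combine:
[1] false OR false OR false = false
[2.2] NOT false = true
[2] false OR true = true
[3] false OR false OR true = true
[4.2] NOT false = true
[4.3] NOT true = false
[4] false OR true OR false = true
[5.1] NOT false = true
[5.2] NOT false = true
[5] true OR true OR false = true
[6.2] NOT false = true
[6] false OR true = true
[7.3] NOT false = true
[7] false OR true OR true = true
[root] false AND true AND true AND true AND true AND true AND true = false
Overall: false → denied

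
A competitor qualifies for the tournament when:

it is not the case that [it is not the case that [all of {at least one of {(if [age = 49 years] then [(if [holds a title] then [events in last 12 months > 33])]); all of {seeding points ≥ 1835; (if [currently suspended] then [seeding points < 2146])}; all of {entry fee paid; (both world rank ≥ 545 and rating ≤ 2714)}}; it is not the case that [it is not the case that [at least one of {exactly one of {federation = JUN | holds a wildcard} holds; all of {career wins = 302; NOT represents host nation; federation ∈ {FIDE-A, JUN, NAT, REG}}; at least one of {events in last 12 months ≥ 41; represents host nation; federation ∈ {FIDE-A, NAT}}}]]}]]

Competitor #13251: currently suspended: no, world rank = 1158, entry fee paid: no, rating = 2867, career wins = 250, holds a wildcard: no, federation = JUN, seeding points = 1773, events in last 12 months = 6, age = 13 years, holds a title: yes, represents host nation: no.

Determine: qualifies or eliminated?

Atomic conditions:
  age = 49 years: 13 == 49 is false
  holds a title: yes → true
  events in last 12 months > 33: 6 > 33 is false
  seeding points ≥ 1835: 1773 ≥ 1835 is false
  currently suspended: no → false
  seeding points < 2146: 1773 < 2146 is true
  entry fee paid: no → false
  world rank ≥ 545: 1158 ≥ 545 is true
  rating ≤ 2714: 2867 ≤ 2714 is false
  federation = JUN: JUN == JUN is true
  holds a wildcard: no → false
  career wins = 302: 250 == 302 is false
  NOT represents host nation: no → true
  federation ∈ {FIDE-A, JUN, NAT, REG}: JUN is in the set → true
  events in last 12 months ≥ 41: 6 ≥ 41 is false
  represents host nation: no → false
  federation ∈ {FIDE-A, NAT}: JUN is not in the set → false
Combine:
[1.1.1.1.2] true → false = false
[1.1.1.1] false → false (antecedent false ⇒ implication holds) = true
[1.1.1.2.2] false → true (antecedent false ⇒ implication holds) = true
[1.1.1.2] false AND true = false
[1.1.1.3.2] true AND false = false
[1.1.1.3] false AND false = false
[1.1.1] true OR false OR false = true
[1.1.2.1.1.1] exactly-one(true, false) = true
[1.1.2.1.1.2] false AND true AND true = false
[1.1.2.1.1.3] false OR false OR false = false
[1.1.2.1.1] true OR false OR false = true
[1.1.2.1] NOT true = false
[1.1.2] NOT false = true
[1.1] true AND true = true
[1] NOT true = false
[root] NOT false = true
Overall: true → qualifies

Qualifies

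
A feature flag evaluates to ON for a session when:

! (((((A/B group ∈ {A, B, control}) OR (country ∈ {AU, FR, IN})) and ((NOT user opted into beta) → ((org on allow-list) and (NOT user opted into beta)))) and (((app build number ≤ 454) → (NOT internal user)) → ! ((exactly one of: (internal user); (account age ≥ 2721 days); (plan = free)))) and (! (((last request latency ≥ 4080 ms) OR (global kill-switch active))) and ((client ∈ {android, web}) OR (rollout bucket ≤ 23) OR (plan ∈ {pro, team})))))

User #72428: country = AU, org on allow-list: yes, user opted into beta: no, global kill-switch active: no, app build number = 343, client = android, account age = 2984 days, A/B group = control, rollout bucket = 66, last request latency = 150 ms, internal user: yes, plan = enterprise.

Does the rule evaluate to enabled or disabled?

Disabled

Atomic conditions:
  A/B group ∈ {A, B, control}: control is in the set → true
  country ∈ {AU, FR, IN}: AU is in the set → true
  NOT user opted into beta: no → true
  org on allow-list: yes → true
  app build number ≤ 454: 343 ≤ 454 is true
  NOT internal user: yes → false
  internal user: yes → true
  account age ≥ 2721 days: 2984 ≥ 2721 is true
  plan = free: enterprise == free is false
  last request latency ≥ 4080 ms: 150 ≥ 4080 is false
  global kill-switch active: no → false
  client ∈ {android, web}: android is in the set → true
  rollout bucket ≤ 23: 66 ≤ 23 is false
  plan ∈ {pro, team}: enterprise is not in the set → false
Combine:
[1.1.1] true OR true = true
[1.1.2.2] true AND true = true
[1.1.2] true → true = true
[1.1] true AND true = true
[1.2.1] true → false = false
[1.2.2.1] exactly-one(true, true, false) = false
[1.2.2] NOT false = true
[1.2] false → true (antecedent false ⇒ implication holds) = true
[1.3.1.1] false OR false = false
[1.3.1] NOT false = true
[1.3.2] true OR false OR false = true
[1.3] true AND true = true
[1] true AND true AND true = true
[root] NOT true = false
Overall: false → disabled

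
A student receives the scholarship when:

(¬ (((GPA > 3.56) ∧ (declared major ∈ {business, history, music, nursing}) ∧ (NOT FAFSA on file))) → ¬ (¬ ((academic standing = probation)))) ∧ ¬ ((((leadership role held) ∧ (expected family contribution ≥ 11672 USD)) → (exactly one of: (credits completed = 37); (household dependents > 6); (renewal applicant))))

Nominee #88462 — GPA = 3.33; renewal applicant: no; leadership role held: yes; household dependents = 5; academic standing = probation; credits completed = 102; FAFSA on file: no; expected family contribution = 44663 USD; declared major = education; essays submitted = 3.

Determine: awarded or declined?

Awarded

Atomic conditions:
  GPA > 3.56: 3.33 > 3.56 is false
  declared major ∈ {business, history, music, nursing}: education is not in the set → false
  NOT FAFSA on file: no → true
  academic standing = probation: probation == probation is true
  leadership role held: yes → true
  expected family contribution ≥ 11672 USD: 44663 ≥ 11672 is true
  credits completed = 37: 102 == 37 is false
  household dependents > 6: 5 > 6 is false
  renewal applicant: no → false
Combine:
[1.1.1] false AND false AND true = false
[1.1] NOT false = true
[1.2.1] NOT true = false
[1.2] NOT false = true
[1] true → true = true
[2.1.1] true AND true = true
[2.1.2] exactly-one(false, false, false) = false
[2.1] true → false = false
[2] NOT false = true
[root] true AND true = true
Overall: true → awarded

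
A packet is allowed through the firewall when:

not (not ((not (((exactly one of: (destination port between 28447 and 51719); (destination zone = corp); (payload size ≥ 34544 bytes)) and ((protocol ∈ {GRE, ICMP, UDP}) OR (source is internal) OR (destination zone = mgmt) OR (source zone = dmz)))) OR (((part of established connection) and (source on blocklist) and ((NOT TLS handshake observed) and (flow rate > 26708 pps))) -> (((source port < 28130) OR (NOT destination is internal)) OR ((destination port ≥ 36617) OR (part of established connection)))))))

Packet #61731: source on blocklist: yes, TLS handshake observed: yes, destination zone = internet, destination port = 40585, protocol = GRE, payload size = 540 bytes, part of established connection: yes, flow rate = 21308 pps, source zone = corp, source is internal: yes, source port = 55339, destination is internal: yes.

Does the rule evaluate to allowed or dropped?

Allowed

Atomic conditions:
  destination port between 28447 and 51719: 40585 in [28447, 51719] is true
  destination zone = corp: internet == corp is false
  payload size ≥ 34544 bytes: 540 ≥ 34544 is false
  protocol ∈ {GRE, ICMP, UDP}: GRE is in the set → true
  source is internal: yes → true
  destination zone = mgmt: internet == mgmt is false
  source zone = dmz: corp == dmz is false
  part of established connection: yes → true
  source on blocklist: yes → true
  NOT TLS handshake observed: yes → false
  flow rate > 26708 pps: 21308 > 26708 is false
  source port < 28130: 55339 < 28130 is false
  NOT destination is internal: yes → false
  destination port ≥ 36617: 40585 ≥ 36617 is true
Combine:
[1.1.1.1.1] exactly-one(true, false, false) = true
[1.1.1.1.2] true OR true OR false OR false = true
[1.1.1.1] true AND true = true
[1.1.1] NOT true = false
[1.1.2.1.3] false AND false = false
[1.1.2.1] true AND true AND false = false
[1.1.2.2.1] false OR false = false
[1.1.2.2.2] true OR true = true
[1.1.2.2] false OR true = true
[1.1.2] false → true (antecedent false ⇒ implication holds) = true
[1.1] false OR true = true
[1] NOT true = false
[root] NOT false = true
Overall: true → allowed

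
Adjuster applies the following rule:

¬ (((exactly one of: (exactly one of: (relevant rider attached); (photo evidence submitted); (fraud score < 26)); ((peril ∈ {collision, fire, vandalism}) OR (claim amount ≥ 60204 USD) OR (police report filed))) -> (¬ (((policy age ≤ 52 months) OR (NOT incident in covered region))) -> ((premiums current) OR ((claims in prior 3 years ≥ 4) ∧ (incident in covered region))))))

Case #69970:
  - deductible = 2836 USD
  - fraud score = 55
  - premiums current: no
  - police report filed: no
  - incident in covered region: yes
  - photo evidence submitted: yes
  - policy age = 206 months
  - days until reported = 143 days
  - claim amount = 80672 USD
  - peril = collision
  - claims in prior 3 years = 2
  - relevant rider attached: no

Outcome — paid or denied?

Denied

Atomic conditions:
  relevant rider attached: no → false
  photo evidence submitted: yes → true
  fraud score < 26: 55 < 26 is false
  peril ∈ {collision, fire, vandalism}: collision is in the set → true
  claim amount ≥ 60204 USD: 80672 ≥ 60204 is true
  police report filed: no → false
  policy age ≤ 52 months: 206 ≤ 52 is false
  NOT incident in covered region: yes → false
  premiums current: no → false
  claims in prior 3 years ≥ 4: 2 ≥ 4 is false
  incident in covered region: yes → true
Combine:
[1.1.1] exactly-one(false, true, false) = true
[1.1.2] true OR true OR false = true
[1.1] exactly-one(true, true) = false
[1.2.1.1] false OR false = false
[1.2.1] NOT false = true
[1.2.2.2] false AND true = false
[1.2.2] false OR false = false
[1.2] true → false = false
[1] false → false (antecedent false ⇒ implication holds) = true
[root] NOT true = false
Overall: false → denied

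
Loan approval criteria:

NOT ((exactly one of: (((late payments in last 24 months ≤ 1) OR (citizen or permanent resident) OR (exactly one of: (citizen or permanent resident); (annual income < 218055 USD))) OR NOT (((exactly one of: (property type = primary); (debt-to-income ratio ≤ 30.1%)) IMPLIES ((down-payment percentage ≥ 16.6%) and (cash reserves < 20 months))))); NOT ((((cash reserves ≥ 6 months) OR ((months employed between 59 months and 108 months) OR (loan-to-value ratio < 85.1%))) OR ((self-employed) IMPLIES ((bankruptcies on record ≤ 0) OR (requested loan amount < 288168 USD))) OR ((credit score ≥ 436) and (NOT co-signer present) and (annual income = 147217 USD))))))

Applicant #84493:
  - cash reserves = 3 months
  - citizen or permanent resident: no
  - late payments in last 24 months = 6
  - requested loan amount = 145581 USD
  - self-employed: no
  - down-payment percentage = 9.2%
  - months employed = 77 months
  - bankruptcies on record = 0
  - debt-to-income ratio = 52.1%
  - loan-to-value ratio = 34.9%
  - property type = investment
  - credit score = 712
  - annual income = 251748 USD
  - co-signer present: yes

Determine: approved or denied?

Approved

Atomic conditions:
  late payments in last 24 months ≤ 1: 6 ≤ 1 is false
  citizen or permanent resident: no → false
  annual income < 218055 USD: 251748 < 218055 is false
  property type = primary: investment == primary is false
  debt-to-income ratio ≤ 30.1%: 52.1 ≤ 30.1 is false
  down-payment percentage ≥ 16.6%: 9.2 ≥ 16.6 is false
  cash reserves < 20 months: 3 < 20 is true
  cash reserves ≥ 6 months: 3 ≥ 6 is false
  months employed between 59 months and 108 months: 77 in [59, 108] is true
  loan-to-value ratio < 85.1%: 34.9 < 85.1 is true
  self-employed: no → false
  bankruptcies on record ≤ 0: 0 ≤ 0 is true
  requested loan amount < 288168 USD: 145581 < 288168 is true
  credit score ≥ 436: 712 ≥ 436 is true
  NOT co-signer present: yes → false
  annual income = 147217 USD: 251748 == 147217 is false
Combine:
[1.1.1.3] exactly-one(false, false) = false
[1.1.1] false OR false OR false = false
[1.1.2.1.1] exactly-one(false, false) = false
[1.1.2.1.2] false AND true = false
[1.1.2.1] false → false (antecedent false ⇒ implication holds) = true
[1.1.2] NOT true = false
[1.1] false OR false = false
[1.2.1.1.2] true OR true = true
[1.2.1.1] false OR true = true
[1.2.1.2.2] true OR true = true
[1.2.1.2] false → true (antecedent false ⇒ implication holds) = true
[1.2.1.3] true AND false AND false = false
[1.2.1] true OR true OR false = true
[1.2] NOT true = false
[1] exactly-one(false, false) = false
[root] NOT false = true
Overall: true → approved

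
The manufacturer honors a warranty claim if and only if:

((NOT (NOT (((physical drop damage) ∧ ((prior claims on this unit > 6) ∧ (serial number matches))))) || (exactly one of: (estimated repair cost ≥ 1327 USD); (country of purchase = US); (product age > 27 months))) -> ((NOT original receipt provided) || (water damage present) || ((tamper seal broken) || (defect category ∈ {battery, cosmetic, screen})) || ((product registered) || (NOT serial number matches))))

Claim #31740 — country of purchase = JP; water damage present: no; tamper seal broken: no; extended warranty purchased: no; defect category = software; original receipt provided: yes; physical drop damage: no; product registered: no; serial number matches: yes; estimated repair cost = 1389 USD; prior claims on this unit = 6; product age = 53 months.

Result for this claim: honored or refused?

Honored

Atomic conditions:
  physical drop damage: no → false
  prior claims on this unit > 6: 6 > 6 is false
  serial number matches: yes → true
  estimated repair cost ≥ 1327 USD: 1389 ≥ 1327 is true
  country of purchase = US: JP == US is false
  product age > 27 months: 53 > 27 is true
  NOT original receipt provided: yes → false
  water damage present: no → false
  tamper seal broken: no → false
  defect category ∈ {battery, cosmetic, screen}: software is not in the set → false
  product registered: no → false
  NOT serial number matches: yes → false
Combine:
[1.1.1.1.2] false AND true = false
[1.1.1.1] false AND false = false
[1.1.1] NOT false = true
[1.1] NOT true = false
[1.2] exactly-one(true, false, true) = false
[1] false OR false = false
[2.3] false OR false = false
[2.4] false OR false = false
[2] false OR false OR false OR false = false
[root] false → false (antecedent false ⇒ implication holds) = true
Overall: true → honored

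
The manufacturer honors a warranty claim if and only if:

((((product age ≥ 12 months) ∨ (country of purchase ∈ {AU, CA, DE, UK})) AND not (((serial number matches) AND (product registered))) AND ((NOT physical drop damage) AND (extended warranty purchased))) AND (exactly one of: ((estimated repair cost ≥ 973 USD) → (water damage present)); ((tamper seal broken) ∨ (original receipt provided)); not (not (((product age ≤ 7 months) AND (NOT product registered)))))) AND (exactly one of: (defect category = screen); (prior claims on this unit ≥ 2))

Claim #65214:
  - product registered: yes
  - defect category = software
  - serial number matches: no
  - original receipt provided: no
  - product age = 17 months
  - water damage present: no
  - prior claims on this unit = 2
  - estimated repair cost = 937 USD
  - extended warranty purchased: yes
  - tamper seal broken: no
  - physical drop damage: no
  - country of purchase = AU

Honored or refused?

Atomic conditions:
  product age ≥ 12 months: 17 ≥ 12 is true
  country of purchase ∈ {AU, CA, DE, UK}: AU is in the set → true
  serial number matches: no → false
  product registered: yes → true
  NOT physical drop damage: no → true
  extended warranty purchased: yes → true
  estimated repair cost ≥ 973 USD: 937 ≥ 973 is false
  water damage present: no → false
  tamper seal broken: no → false
  original receipt provided: no → false
  product age ≤ 7 months: 17 ≤ 7 is false
  NOT product registered: yes → false
  defect category = screen: software == screen is false
  prior claims on this unit ≥ 2: 2 ≥ 2 is true
Combine:
[1.1.1] true OR true = true
[1.1.2.1] false AND true = false
[1.1.2] NOT false = true
[1.1.3] true AND true = true
[1.1] true AND true AND true = true
[1.2.1] false → false (antecedent false ⇒ implication holds) = true
[1.2.2] false OR false = false
[1.2.3.1.1] false AND false = false
[1.2.3.1] NOT false = true
[1.2.3] NOT true = false
[1.2] exactly-one(true, false, false) = true
[1] true AND true = true
[2] exactly-one(false, true) = true
[root] true AND true = true
Overall: true → honored

Honored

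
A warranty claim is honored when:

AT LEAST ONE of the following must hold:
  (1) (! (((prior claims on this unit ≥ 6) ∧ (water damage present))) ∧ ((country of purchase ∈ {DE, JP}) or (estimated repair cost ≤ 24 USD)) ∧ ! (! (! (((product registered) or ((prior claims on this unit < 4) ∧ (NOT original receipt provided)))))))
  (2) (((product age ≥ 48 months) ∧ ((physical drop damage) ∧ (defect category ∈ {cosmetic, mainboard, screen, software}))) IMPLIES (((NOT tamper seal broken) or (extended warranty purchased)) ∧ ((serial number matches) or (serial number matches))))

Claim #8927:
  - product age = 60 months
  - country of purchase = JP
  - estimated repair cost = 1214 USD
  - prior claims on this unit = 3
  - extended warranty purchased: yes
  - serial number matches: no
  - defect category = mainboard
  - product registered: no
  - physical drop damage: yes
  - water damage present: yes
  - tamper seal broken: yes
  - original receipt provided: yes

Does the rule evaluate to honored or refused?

Atomic conditions:
  prior claims on this unit ≥ 6: 3 ≥ 6 is false
  water damage present: yes → true
  country of purchase ∈ {DE, JP}: JP is in the set → true
  estimated repair cost ≤ 24 USD: 1214 ≤ 24 is false
  product registered: no → false
  prior claims on this unit < 4: 3 < 4 is true
  NOT original receipt provided: yes → false
  product age ≥ 48 months: 60 ≥ 48 is true
  physical drop damage: yes → true
  defect category ∈ {cosmetic, mainboard, screen, software}: mainboard is in the set → true
  NOT tamper seal broken: yes → false
  extended warranty purchased: yes → true
  serial number matches: no → false
Combine:
[1.1.1] false AND true = false
[1.1] NOT false = true
[1.2] true OR false = true
[1.3.1.1.1.2] true AND false = false
[1.3.1.1.1] false OR false = false
[1.3.1.1] NOT false = true
[1.3.1] NOT true = false
[1.3] NOT false = true
[1] true AND true AND true = true
[2.1.2] true AND true = true
[2.1] true AND true = true
[2.2.1] false OR true = true
[2.2.2] false OR false = false
[2.2] true AND false = false
[2] true → false = false
[root] true OR false = true
Overall: true → honored

Honored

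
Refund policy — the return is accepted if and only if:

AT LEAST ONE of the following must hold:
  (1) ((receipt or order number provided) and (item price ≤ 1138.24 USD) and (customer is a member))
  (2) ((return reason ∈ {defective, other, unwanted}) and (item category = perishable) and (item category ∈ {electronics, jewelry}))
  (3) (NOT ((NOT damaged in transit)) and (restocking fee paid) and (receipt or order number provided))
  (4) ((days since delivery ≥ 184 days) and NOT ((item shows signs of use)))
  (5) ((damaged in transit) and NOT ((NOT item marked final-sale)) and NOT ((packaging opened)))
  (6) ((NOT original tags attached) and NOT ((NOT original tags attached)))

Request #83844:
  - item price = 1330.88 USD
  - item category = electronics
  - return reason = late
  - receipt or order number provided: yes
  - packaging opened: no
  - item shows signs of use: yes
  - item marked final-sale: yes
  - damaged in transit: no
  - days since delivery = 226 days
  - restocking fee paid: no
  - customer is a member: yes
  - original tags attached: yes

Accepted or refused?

Refused

Atomic conditions:
  receipt or order number provided: yes → true
  item price ≤ 1138.24 USD: 1330.88 ≤ 1138.24 is false
  customer is a member: yes → true
  return reason ∈ {defective, other, unwanted}: late is not in the set → false
  item category = perishable: electronics == perishable is false
  item category ∈ {electronics, jewelry}: electronics is in the set → true
  NOT damaged in transit: no → true
  restocking fee paid: no → false
  days since delivery ≥ 184 days: 226 ≥ 184 is true
  item shows signs of use: yes → true
  damaged in transit: no → false
  NOT item marked final-sale: yes → false
  packaging opened: no → false
  NOT original tags attached: yes → false
Combine:
[1] true AND false AND true = false
[2] false AND false AND true = false
[3.1] NOT true = false
[3] false AND false AND true = false
[4.2] NOT true = false
[4] true AND false = false
[5.2] NOT false = true
[5.3] NOT false = true
[5] false AND true AND true = false
[6.2] NOT false = true
[6] false AND true = false
[root] false OR false OR false OR false OR false OR false = false
Overall: false → refused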